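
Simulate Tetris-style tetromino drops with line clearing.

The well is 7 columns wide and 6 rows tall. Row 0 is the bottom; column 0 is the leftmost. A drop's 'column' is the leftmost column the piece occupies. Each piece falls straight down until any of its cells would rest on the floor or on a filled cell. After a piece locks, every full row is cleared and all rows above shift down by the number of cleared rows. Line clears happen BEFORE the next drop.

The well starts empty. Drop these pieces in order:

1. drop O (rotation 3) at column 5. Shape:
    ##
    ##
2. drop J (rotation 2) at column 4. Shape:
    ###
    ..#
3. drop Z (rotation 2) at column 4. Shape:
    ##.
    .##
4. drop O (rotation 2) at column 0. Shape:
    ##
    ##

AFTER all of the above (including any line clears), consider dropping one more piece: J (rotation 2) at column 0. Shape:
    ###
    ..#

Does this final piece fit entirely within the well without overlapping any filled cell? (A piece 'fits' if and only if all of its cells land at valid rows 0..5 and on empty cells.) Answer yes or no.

Answer: yes

Derivation:
Drop 1: O rot3 at col 5 lands with bottom-row=0; cleared 0 line(s) (total 0); column heights now [0 0 0 0 0 2 2], max=2
Drop 2: J rot2 at col 4 lands with bottom-row=2; cleared 0 line(s) (total 0); column heights now [0 0 0 0 4 4 4], max=4
Drop 3: Z rot2 at col 4 lands with bottom-row=4; cleared 0 line(s) (total 0); column heights now [0 0 0 0 6 6 5], max=6
Drop 4: O rot2 at col 0 lands with bottom-row=0; cleared 0 line(s) (total 0); column heights now [2 2 0 0 6 6 5], max=6
Test piece J rot2 at col 0 (width 3): heights before test = [2 2 0 0 6 6 5]; fits = True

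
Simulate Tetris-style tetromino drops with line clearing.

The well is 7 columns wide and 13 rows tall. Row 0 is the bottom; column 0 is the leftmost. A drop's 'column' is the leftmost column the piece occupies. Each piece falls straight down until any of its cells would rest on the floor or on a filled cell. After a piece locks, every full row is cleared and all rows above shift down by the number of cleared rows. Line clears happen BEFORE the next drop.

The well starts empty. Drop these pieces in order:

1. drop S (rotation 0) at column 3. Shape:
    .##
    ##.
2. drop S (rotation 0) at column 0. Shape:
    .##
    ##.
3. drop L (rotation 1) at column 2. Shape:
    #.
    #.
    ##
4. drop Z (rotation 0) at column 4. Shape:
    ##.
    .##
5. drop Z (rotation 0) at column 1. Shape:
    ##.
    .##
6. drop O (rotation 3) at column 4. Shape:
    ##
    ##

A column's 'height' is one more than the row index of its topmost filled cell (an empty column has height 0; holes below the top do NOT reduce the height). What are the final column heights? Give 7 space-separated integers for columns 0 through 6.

Answer: 1 7 7 6 6 6 3

Derivation:
Drop 1: S rot0 at col 3 lands with bottom-row=0; cleared 0 line(s) (total 0); column heights now [0 0 0 1 2 2 0], max=2
Drop 2: S rot0 at col 0 lands with bottom-row=0; cleared 0 line(s) (total 0); column heights now [1 2 2 1 2 2 0], max=2
Drop 3: L rot1 at col 2 lands with bottom-row=2; cleared 0 line(s) (total 0); column heights now [1 2 5 3 2 2 0], max=5
Drop 4: Z rot0 at col 4 lands with bottom-row=2; cleared 0 line(s) (total 0); column heights now [1 2 5 3 4 4 3], max=5
Drop 5: Z rot0 at col 1 lands with bottom-row=5; cleared 0 line(s) (total 0); column heights now [1 7 7 6 4 4 3], max=7
Drop 6: O rot3 at col 4 lands with bottom-row=4; cleared 0 line(s) (total 0); column heights now [1 7 7 6 6 6 3], max=7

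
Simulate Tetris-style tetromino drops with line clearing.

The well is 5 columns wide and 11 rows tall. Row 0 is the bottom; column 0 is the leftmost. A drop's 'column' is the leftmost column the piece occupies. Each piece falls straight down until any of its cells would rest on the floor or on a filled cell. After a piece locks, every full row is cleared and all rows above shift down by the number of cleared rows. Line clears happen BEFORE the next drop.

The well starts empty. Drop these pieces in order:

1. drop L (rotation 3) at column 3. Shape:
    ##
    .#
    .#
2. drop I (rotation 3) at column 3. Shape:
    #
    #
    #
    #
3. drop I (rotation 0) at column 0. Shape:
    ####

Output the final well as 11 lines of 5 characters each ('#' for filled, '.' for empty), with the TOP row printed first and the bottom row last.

Answer: .....
.....
.....
####.
...#.
...#.
...#.
...#.
...##
....#
....#

Derivation:
Drop 1: L rot3 at col 3 lands with bottom-row=0; cleared 0 line(s) (total 0); column heights now [0 0 0 3 3], max=3
Drop 2: I rot3 at col 3 lands with bottom-row=3; cleared 0 line(s) (total 0); column heights now [0 0 0 7 3], max=7
Drop 3: I rot0 at col 0 lands with bottom-row=7; cleared 0 line(s) (total 0); column heights now [8 8 8 8 3], max=8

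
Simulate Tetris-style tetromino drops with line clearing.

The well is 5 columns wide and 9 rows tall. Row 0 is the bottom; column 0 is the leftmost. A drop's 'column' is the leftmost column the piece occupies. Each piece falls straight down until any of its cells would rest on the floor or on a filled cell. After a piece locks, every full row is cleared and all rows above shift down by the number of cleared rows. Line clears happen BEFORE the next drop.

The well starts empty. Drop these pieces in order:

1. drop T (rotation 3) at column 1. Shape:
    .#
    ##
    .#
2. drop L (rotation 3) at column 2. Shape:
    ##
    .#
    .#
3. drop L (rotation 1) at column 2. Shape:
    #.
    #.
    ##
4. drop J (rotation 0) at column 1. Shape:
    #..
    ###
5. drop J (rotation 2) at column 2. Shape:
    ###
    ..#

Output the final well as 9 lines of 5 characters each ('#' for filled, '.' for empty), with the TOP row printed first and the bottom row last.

Drop 1: T rot3 at col 1 lands with bottom-row=0; cleared 0 line(s) (total 0); column heights now [0 2 3 0 0], max=3
Drop 2: L rot3 at col 2 lands with bottom-row=1; cleared 0 line(s) (total 0); column heights now [0 2 4 4 0], max=4
Drop 3: L rot1 at col 2 lands with bottom-row=4; cleared 0 line(s) (total 0); column heights now [0 2 7 5 0], max=7
Drop 4: J rot0 at col 1 lands with bottom-row=7; cleared 0 line(s) (total 0); column heights now [0 9 8 8 0], max=9
Drop 5: J rot2 at col 2 lands with bottom-row=7; cleared 0 line(s) (total 0); column heights now [0 9 9 9 9], max=9

Answer: .####
.####
..#..
..#..
..##.
..##.
..##.
.###.
..#..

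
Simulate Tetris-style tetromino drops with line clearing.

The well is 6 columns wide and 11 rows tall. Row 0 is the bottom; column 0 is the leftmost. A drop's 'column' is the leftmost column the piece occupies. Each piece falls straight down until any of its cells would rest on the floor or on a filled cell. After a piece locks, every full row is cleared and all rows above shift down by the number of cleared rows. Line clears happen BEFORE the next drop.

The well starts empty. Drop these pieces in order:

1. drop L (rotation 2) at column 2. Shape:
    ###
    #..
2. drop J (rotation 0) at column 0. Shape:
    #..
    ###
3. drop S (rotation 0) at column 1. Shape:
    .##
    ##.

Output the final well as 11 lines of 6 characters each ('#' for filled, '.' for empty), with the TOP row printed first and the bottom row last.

Drop 1: L rot2 at col 2 lands with bottom-row=0; cleared 0 line(s) (total 0); column heights now [0 0 2 2 2 0], max=2
Drop 2: J rot0 at col 0 lands with bottom-row=2; cleared 0 line(s) (total 0); column heights now [4 3 3 2 2 0], max=4
Drop 3: S rot0 at col 1 lands with bottom-row=3; cleared 0 line(s) (total 0); column heights now [4 4 5 5 2 0], max=5

Answer: ......
......
......
......
......
......
..##..
###...
###...
..###.
..#...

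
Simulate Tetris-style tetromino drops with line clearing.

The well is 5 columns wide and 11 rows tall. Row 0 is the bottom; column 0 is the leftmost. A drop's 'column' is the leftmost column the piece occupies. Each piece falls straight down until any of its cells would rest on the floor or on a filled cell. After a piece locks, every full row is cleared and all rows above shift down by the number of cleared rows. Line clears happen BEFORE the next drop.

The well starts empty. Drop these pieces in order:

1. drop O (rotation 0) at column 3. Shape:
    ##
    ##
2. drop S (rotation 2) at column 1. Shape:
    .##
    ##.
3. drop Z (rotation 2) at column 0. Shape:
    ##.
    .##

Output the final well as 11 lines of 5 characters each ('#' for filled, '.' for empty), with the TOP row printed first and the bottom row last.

Answer: .....
.....
.....
.....
.....
.....
##...
.##..
..##.
.####
...##

Derivation:
Drop 1: O rot0 at col 3 lands with bottom-row=0; cleared 0 line(s) (total 0); column heights now [0 0 0 2 2], max=2
Drop 2: S rot2 at col 1 lands with bottom-row=1; cleared 0 line(s) (total 0); column heights now [0 2 3 3 2], max=3
Drop 3: Z rot2 at col 0 lands with bottom-row=3; cleared 0 line(s) (total 0); column heights now [5 5 4 3 2], max=5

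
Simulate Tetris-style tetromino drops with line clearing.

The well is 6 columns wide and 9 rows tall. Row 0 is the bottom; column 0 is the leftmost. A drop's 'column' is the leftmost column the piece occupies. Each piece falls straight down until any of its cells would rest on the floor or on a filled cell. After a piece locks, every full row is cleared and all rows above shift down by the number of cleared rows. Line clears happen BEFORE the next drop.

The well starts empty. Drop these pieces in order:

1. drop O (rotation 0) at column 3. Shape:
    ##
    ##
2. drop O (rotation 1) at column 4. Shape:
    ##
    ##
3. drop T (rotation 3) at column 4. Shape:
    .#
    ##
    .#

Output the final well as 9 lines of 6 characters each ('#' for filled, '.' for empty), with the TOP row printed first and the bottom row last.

Drop 1: O rot0 at col 3 lands with bottom-row=0; cleared 0 line(s) (total 0); column heights now [0 0 0 2 2 0], max=2
Drop 2: O rot1 at col 4 lands with bottom-row=2; cleared 0 line(s) (total 0); column heights now [0 0 0 2 4 4], max=4
Drop 3: T rot3 at col 4 lands with bottom-row=4; cleared 0 line(s) (total 0); column heights now [0 0 0 2 6 7], max=7

Answer: ......
......
.....#
....##
.....#
....##
....##
...##.
...##.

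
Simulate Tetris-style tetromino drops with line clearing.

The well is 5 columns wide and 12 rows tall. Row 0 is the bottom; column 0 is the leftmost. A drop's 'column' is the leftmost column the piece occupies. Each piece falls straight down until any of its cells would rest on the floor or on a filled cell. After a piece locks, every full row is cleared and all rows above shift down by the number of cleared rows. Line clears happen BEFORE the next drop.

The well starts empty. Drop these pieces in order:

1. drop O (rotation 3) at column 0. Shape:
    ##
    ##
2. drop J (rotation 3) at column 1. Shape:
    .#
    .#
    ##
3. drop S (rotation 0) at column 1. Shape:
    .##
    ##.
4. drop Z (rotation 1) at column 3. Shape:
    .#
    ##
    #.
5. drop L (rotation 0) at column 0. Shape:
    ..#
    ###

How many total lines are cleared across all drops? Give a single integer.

Answer: 0

Derivation:
Drop 1: O rot3 at col 0 lands with bottom-row=0; cleared 0 line(s) (total 0); column heights now [2 2 0 0 0], max=2
Drop 2: J rot3 at col 1 lands with bottom-row=2; cleared 0 line(s) (total 0); column heights now [2 3 5 0 0], max=5
Drop 3: S rot0 at col 1 lands with bottom-row=5; cleared 0 line(s) (total 0); column heights now [2 6 7 7 0], max=7
Drop 4: Z rot1 at col 3 lands with bottom-row=7; cleared 0 line(s) (total 0); column heights now [2 6 7 9 10], max=10
Drop 5: L rot0 at col 0 lands with bottom-row=7; cleared 0 line(s) (total 0); column heights now [8 8 9 9 10], max=10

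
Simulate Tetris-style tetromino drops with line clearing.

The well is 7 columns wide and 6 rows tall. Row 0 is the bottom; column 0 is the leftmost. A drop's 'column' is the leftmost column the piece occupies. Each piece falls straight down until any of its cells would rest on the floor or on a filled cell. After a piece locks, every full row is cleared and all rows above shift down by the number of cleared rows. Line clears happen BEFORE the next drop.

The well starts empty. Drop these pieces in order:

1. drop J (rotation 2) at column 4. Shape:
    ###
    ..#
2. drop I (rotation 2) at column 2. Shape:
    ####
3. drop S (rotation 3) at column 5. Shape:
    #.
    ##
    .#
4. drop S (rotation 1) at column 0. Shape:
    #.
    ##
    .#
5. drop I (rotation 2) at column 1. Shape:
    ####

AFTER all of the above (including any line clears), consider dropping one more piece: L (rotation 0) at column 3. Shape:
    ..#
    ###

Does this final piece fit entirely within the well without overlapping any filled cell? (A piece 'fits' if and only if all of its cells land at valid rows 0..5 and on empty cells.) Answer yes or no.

Drop 1: J rot2 at col 4 lands with bottom-row=0; cleared 0 line(s) (total 0); column heights now [0 0 0 0 2 2 2], max=2
Drop 2: I rot2 at col 2 lands with bottom-row=2; cleared 0 line(s) (total 0); column heights now [0 0 3 3 3 3 2], max=3
Drop 3: S rot3 at col 5 lands with bottom-row=2; cleared 0 line(s) (total 0); column heights now [0 0 3 3 3 5 4], max=5
Drop 4: S rot1 at col 0 lands with bottom-row=0; cleared 0 line(s) (total 0); column heights now [3 2 3 3 3 5 4], max=5
Drop 5: I rot2 at col 1 lands with bottom-row=3; cleared 0 line(s) (total 0); column heights now [3 4 4 4 4 5 4], max=5
Test piece L rot0 at col 3 (width 3): heights before test = [3 4 4 4 4 5 4]; fits = False

Answer: no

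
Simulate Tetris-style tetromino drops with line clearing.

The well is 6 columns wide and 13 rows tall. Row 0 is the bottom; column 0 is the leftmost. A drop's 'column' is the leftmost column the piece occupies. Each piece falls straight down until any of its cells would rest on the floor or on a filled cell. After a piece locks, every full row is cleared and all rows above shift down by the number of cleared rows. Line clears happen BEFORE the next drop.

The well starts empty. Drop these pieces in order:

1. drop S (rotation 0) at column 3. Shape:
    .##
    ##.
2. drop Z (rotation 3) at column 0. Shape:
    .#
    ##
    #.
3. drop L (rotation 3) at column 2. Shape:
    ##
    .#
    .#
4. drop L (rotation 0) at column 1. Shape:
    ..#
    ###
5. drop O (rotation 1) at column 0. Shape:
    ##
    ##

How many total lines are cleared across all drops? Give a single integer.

Drop 1: S rot0 at col 3 lands with bottom-row=0; cleared 0 line(s) (total 0); column heights now [0 0 0 1 2 2], max=2
Drop 2: Z rot3 at col 0 lands with bottom-row=0; cleared 0 line(s) (total 0); column heights now [2 3 0 1 2 2], max=3
Drop 3: L rot3 at col 2 lands with bottom-row=1; cleared 0 line(s) (total 0); column heights now [2 3 4 4 2 2], max=4
Drop 4: L rot0 at col 1 lands with bottom-row=4; cleared 0 line(s) (total 0); column heights now [2 5 5 6 2 2], max=6
Drop 5: O rot1 at col 0 lands with bottom-row=5; cleared 0 line(s) (total 0); column heights now [7 7 5 6 2 2], max=7

Answer: 0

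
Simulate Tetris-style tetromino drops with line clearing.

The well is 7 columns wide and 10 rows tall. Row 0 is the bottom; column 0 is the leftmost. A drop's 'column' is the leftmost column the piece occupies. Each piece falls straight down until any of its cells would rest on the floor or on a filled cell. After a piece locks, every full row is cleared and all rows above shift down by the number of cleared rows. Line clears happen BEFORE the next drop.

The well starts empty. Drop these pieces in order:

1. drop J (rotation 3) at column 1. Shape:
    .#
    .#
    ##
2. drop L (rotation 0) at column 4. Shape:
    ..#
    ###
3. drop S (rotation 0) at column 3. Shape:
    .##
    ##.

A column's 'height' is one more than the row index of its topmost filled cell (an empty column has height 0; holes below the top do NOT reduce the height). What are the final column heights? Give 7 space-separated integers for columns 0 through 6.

Answer: 0 1 3 2 3 3 2

Derivation:
Drop 1: J rot3 at col 1 lands with bottom-row=0; cleared 0 line(s) (total 0); column heights now [0 1 3 0 0 0 0], max=3
Drop 2: L rot0 at col 4 lands with bottom-row=0; cleared 0 line(s) (total 0); column heights now [0 1 3 0 1 1 2], max=3
Drop 3: S rot0 at col 3 lands with bottom-row=1; cleared 0 line(s) (total 0); column heights now [0 1 3 2 3 3 2], max=3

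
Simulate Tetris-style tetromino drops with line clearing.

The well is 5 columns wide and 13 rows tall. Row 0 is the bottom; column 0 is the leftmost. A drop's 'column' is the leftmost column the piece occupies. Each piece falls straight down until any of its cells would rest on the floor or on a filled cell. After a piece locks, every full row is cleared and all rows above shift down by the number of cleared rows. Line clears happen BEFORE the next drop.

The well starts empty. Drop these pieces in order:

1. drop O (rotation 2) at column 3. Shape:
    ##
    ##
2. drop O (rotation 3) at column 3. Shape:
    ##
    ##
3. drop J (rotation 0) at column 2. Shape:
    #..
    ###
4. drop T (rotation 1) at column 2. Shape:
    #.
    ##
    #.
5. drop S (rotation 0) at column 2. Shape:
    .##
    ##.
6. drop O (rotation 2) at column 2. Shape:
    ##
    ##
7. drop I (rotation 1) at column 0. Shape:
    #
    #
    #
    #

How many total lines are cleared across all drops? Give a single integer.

Answer: 0

Derivation:
Drop 1: O rot2 at col 3 lands with bottom-row=0; cleared 0 line(s) (total 0); column heights now [0 0 0 2 2], max=2
Drop 2: O rot3 at col 3 lands with bottom-row=2; cleared 0 line(s) (total 0); column heights now [0 0 0 4 4], max=4
Drop 3: J rot0 at col 2 lands with bottom-row=4; cleared 0 line(s) (total 0); column heights now [0 0 6 5 5], max=6
Drop 4: T rot1 at col 2 lands with bottom-row=6; cleared 0 line(s) (total 0); column heights now [0 0 9 8 5], max=9
Drop 5: S rot0 at col 2 lands with bottom-row=9; cleared 0 line(s) (total 0); column heights now [0 0 10 11 11], max=11
Drop 6: O rot2 at col 2 lands with bottom-row=11; cleared 0 line(s) (total 0); column heights now [0 0 13 13 11], max=13
Drop 7: I rot1 at col 0 lands with bottom-row=0; cleared 0 line(s) (total 0); column heights now [4 0 13 13 11], max=13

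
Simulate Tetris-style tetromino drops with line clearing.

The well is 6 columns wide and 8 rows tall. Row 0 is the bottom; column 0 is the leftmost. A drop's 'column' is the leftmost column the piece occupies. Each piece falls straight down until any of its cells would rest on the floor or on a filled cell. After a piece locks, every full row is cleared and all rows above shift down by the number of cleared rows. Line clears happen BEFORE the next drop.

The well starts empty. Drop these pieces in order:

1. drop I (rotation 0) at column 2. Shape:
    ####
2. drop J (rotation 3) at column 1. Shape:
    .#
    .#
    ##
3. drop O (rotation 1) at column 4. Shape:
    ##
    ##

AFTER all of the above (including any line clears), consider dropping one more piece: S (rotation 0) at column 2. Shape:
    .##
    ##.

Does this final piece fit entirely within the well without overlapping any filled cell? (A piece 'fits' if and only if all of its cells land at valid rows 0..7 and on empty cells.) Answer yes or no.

Answer: yes

Derivation:
Drop 1: I rot0 at col 2 lands with bottom-row=0; cleared 0 line(s) (total 0); column heights now [0 0 1 1 1 1], max=1
Drop 2: J rot3 at col 1 lands with bottom-row=1; cleared 0 line(s) (total 0); column heights now [0 2 4 1 1 1], max=4
Drop 3: O rot1 at col 4 lands with bottom-row=1; cleared 0 line(s) (total 0); column heights now [0 2 4 1 3 3], max=4
Test piece S rot0 at col 2 (width 3): heights before test = [0 2 4 1 3 3]; fits = True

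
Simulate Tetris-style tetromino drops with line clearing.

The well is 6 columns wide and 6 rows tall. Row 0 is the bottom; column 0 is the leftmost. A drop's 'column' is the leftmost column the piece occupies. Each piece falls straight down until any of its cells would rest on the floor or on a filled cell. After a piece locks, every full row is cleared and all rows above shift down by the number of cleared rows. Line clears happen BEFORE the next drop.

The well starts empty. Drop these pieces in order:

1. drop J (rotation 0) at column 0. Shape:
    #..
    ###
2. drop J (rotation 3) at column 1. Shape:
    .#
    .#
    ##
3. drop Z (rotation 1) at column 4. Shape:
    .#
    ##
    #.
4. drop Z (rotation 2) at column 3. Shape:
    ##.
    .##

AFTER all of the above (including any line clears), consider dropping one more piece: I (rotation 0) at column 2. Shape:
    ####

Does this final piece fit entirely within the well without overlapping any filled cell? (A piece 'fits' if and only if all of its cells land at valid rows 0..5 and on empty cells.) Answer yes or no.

Drop 1: J rot0 at col 0 lands with bottom-row=0; cleared 0 line(s) (total 0); column heights now [2 1 1 0 0 0], max=2
Drop 2: J rot3 at col 1 lands with bottom-row=1; cleared 0 line(s) (total 0); column heights now [2 2 4 0 0 0], max=4
Drop 3: Z rot1 at col 4 lands with bottom-row=0; cleared 0 line(s) (total 0); column heights now [2 2 4 0 2 3], max=4
Drop 4: Z rot2 at col 3 lands with bottom-row=3; cleared 0 line(s) (total 0); column heights now [2 2 4 5 5 4], max=5
Test piece I rot0 at col 2 (width 4): heights before test = [2 2 4 5 5 4]; fits = True

Answer: yes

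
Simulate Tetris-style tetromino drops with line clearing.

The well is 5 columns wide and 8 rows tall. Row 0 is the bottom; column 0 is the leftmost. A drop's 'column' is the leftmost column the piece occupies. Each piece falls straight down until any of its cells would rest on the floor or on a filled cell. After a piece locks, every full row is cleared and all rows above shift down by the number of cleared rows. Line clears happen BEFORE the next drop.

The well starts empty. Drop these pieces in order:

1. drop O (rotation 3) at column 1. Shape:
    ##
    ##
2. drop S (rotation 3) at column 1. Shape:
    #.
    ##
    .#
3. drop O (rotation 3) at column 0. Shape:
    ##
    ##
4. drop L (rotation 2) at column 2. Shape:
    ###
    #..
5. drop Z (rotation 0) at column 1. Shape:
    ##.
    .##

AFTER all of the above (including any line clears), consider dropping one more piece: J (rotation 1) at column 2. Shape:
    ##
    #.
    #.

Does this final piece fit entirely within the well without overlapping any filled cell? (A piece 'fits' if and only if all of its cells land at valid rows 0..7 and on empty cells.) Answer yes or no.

Answer: no

Derivation:
Drop 1: O rot3 at col 1 lands with bottom-row=0; cleared 0 line(s) (total 0); column heights now [0 2 2 0 0], max=2
Drop 2: S rot3 at col 1 lands with bottom-row=2; cleared 0 line(s) (total 0); column heights now [0 5 4 0 0], max=5
Drop 3: O rot3 at col 0 lands with bottom-row=5; cleared 0 line(s) (total 0); column heights now [7 7 4 0 0], max=7
Drop 4: L rot2 at col 2 lands with bottom-row=4; cleared 1 line(s) (total 1); column heights now [6 6 5 0 0], max=6
Drop 5: Z rot0 at col 1 lands with bottom-row=5; cleared 0 line(s) (total 1); column heights now [6 7 7 6 0], max=7
Test piece J rot1 at col 2 (width 2): heights before test = [6 7 7 6 0]; fits = False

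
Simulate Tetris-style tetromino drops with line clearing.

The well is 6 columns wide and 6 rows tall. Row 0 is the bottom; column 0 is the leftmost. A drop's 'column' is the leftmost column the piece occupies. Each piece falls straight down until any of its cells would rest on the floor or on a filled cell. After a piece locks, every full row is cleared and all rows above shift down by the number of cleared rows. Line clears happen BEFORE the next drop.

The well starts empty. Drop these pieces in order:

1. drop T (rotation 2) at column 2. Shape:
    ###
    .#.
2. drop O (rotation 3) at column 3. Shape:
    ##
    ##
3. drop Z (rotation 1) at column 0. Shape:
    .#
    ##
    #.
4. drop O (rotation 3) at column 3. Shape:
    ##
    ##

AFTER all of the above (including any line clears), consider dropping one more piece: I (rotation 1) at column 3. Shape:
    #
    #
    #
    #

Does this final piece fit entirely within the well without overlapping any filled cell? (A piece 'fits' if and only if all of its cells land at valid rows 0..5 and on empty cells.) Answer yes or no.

Drop 1: T rot2 at col 2 lands with bottom-row=0; cleared 0 line(s) (total 0); column heights now [0 0 2 2 2 0], max=2
Drop 2: O rot3 at col 3 lands with bottom-row=2; cleared 0 line(s) (total 0); column heights now [0 0 2 4 4 0], max=4
Drop 3: Z rot1 at col 0 lands with bottom-row=0; cleared 0 line(s) (total 0); column heights now [2 3 2 4 4 0], max=4
Drop 4: O rot3 at col 3 lands with bottom-row=4; cleared 0 line(s) (total 0); column heights now [2 3 2 6 6 0], max=6
Test piece I rot1 at col 3 (width 1): heights before test = [2 3 2 6 6 0]; fits = False

Answer: no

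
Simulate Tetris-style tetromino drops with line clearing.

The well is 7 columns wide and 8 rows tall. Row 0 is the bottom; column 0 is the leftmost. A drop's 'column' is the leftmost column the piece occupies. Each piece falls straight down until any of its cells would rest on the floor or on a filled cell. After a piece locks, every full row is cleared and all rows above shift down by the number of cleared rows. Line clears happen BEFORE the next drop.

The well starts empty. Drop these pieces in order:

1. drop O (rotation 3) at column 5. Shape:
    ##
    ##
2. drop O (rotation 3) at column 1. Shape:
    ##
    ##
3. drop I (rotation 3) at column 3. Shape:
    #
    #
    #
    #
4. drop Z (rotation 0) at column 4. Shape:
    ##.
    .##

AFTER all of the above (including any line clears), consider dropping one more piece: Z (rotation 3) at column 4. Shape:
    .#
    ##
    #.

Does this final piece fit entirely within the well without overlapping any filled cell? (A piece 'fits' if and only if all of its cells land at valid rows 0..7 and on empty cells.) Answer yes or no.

Answer: yes

Derivation:
Drop 1: O rot3 at col 5 lands with bottom-row=0; cleared 0 line(s) (total 0); column heights now [0 0 0 0 0 2 2], max=2
Drop 2: O rot3 at col 1 lands with bottom-row=0; cleared 0 line(s) (total 0); column heights now [0 2 2 0 0 2 2], max=2
Drop 3: I rot3 at col 3 lands with bottom-row=0; cleared 0 line(s) (total 0); column heights now [0 2 2 4 0 2 2], max=4
Drop 4: Z rot0 at col 4 lands with bottom-row=2; cleared 0 line(s) (total 0); column heights now [0 2 2 4 4 4 3], max=4
Test piece Z rot3 at col 4 (width 2): heights before test = [0 2 2 4 4 4 3]; fits = True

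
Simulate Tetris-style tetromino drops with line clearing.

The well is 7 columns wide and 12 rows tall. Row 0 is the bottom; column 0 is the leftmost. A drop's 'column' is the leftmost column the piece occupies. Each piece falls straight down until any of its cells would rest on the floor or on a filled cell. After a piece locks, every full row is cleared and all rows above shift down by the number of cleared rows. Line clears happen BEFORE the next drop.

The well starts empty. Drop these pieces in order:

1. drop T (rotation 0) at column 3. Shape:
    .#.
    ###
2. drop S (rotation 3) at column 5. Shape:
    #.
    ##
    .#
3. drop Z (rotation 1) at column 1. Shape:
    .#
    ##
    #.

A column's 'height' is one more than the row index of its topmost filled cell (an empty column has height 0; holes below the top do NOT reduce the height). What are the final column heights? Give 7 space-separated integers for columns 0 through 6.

Answer: 0 2 3 1 2 3 2

Derivation:
Drop 1: T rot0 at col 3 lands with bottom-row=0; cleared 0 line(s) (total 0); column heights now [0 0 0 1 2 1 0], max=2
Drop 2: S rot3 at col 5 lands with bottom-row=0; cleared 0 line(s) (total 0); column heights now [0 0 0 1 2 3 2], max=3
Drop 3: Z rot1 at col 1 lands with bottom-row=0; cleared 0 line(s) (total 0); column heights now [0 2 3 1 2 3 2], max=3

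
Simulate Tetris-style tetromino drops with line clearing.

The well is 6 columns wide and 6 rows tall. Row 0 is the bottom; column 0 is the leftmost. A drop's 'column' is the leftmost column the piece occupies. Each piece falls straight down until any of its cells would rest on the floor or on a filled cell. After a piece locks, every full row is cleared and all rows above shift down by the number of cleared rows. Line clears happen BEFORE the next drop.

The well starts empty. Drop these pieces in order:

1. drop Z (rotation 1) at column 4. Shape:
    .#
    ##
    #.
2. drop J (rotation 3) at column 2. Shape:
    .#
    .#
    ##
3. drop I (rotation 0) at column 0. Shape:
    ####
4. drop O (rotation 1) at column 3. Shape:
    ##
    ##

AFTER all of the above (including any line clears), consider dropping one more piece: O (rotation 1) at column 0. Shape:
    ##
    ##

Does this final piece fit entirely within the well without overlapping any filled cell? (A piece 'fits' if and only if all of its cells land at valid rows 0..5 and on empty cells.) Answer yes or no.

Drop 1: Z rot1 at col 4 lands with bottom-row=0; cleared 0 line(s) (total 0); column heights now [0 0 0 0 2 3], max=3
Drop 2: J rot3 at col 2 lands with bottom-row=0; cleared 0 line(s) (total 0); column heights now [0 0 1 3 2 3], max=3
Drop 3: I rot0 at col 0 lands with bottom-row=3; cleared 0 line(s) (total 0); column heights now [4 4 4 4 2 3], max=4
Drop 4: O rot1 at col 3 lands with bottom-row=4; cleared 0 line(s) (total 0); column heights now [4 4 4 6 6 3], max=6
Test piece O rot1 at col 0 (width 2): heights before test = [4 4 4 6 6 3]; fits = True

Answer: yes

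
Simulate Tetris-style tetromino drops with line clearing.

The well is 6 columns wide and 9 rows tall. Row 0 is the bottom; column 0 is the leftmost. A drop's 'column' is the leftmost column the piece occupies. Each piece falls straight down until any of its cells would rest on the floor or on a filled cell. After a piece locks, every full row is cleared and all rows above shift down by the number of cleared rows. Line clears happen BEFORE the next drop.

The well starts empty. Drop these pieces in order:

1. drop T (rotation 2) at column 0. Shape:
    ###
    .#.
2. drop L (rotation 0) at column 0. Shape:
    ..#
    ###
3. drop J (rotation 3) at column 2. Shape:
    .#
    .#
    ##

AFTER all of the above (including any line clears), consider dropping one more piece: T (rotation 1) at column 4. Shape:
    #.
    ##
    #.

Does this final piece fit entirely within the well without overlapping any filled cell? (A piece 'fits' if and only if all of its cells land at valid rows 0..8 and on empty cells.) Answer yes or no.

Drop 1: T rot2 at col 0 lands with bottom-row=0; cleared 0 line(s) (total 0); column heights now [2 2 2 0 0 0], max=2
Drop 2: L rot0 at col 0 lands with bottom-row=2; cleared 0 line(s) (total 0); column heights now [3 3 4 0 0 0], max=4
Drop 3: J rot3 at col 2 lands with bottom-row=4; cleared 0 line(s) (total 0); column heights now [3 3 5 7 0 0], max=7
Test piece T rot1 at col 4 (width 2): heights before test = [3 3 5 7 0 0]; fits = True

Answer: yes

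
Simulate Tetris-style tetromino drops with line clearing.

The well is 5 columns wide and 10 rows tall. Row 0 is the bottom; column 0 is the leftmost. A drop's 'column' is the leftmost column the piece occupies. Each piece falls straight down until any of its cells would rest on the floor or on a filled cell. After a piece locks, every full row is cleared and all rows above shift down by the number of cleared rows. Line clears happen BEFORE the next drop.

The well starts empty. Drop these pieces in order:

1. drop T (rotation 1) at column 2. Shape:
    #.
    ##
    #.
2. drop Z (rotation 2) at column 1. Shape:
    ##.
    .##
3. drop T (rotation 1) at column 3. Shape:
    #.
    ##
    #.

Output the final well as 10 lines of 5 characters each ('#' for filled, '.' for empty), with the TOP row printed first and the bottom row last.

Answer: .....
.....
.....
...#.
...##
.###.
..##.
..#..
..##.
..#..

Derivation:
Drop 1: T rot1 at col 2 lands with bottom-row=0; cleared 0 line(s) (total 0); column heights now [0 0 3 2 0], max=3
Drop 2: Z rot2 at col 1 lands with bottom-row=3; cleared 0 line(s) (total 0); column heights now [0 5 5 4 0], max=5
Drop 3: T rot1 at col 3 lands with bottom-row=4; cleared 0 line(s) (total 0); column heights now [0 5 5 7 6], max=7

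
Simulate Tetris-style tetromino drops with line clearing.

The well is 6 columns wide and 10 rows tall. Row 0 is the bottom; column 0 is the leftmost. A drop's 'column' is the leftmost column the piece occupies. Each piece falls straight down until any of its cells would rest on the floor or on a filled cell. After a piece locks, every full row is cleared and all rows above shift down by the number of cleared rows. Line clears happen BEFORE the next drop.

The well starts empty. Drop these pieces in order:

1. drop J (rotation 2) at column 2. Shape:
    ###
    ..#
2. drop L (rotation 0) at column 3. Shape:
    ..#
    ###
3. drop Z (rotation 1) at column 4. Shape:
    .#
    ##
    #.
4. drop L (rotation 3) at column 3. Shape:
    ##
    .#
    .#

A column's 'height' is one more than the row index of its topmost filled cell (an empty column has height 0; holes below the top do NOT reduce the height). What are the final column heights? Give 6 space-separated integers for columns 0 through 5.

Drop 1: J rot2 at col 2 lands with bottom-row=0; cleared 0 line(s) (total 0); column heights now [0 0 2 2 2 0], max=2
Drop 2: L rot0 at col 3 lands with bottom-row=2; cleared 0 line(s) (total 0); column heights now [0 0 2 3 3 4], max=4
Drop 3: Z rot1 at col 4 lands with bottom-row=3; cleared 0 line(s) (total 0); column heights now [0 0 2 3 5 6], max=6
Drop 4: L rot3 at col 3 lands with bottom-row=5; cleared 0 line(s) (total 0); column heights now [0 0 2 8 8 6], max=8

Answer: 0 0 2 8 8 6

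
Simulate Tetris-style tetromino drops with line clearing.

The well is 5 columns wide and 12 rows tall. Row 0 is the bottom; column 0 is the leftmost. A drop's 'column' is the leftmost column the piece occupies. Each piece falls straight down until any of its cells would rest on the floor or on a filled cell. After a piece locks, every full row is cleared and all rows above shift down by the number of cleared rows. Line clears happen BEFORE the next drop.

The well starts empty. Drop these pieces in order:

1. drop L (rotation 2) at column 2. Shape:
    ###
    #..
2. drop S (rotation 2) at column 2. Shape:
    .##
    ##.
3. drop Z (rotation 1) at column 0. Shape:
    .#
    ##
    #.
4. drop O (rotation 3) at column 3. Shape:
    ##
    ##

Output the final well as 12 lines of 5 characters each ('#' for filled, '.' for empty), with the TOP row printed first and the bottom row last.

Drop 1: L rot2 at col 2 lands with bottom-row=0; cleared 0 line(s) (total 0); column heights now [0 0 2 2 2], max=2
Drop 2: S rot2 at col 2 lands with bottom-row=2; cleared 0 line(s) (total 0); column heights now [0 0 3 4 4], max=4
Drop 3: Z rot1 at col 0 lands with bottom-row=0; cleared 1 line(s) (total 1); column heights now [1 2 2 3 3], max=3
Drop 4: O rot3 at col 3 lands with bottom-row=3; cleared 0 line(s) (total 1); column heights now [1 2 2 5 5], max=5

Answer: .....
.....
.....
.....
.....
.....
.....
...##
...##
...##
.###.
#.#..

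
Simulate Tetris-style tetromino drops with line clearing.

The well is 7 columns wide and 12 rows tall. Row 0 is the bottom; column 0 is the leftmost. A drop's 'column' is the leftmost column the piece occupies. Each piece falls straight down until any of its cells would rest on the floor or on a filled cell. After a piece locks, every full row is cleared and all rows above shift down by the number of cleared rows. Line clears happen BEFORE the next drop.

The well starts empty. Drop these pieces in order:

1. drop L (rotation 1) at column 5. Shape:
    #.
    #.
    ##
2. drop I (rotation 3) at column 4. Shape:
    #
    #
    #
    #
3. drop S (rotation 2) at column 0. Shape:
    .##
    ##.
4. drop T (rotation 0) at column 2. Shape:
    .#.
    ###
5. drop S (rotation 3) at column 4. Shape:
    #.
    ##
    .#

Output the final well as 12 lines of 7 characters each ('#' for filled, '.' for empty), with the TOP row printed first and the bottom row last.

Answer: .......
.......
.......
.......
.......
....#..
...###.
..####.
....#..
....##.
.##.##.
##..###

Derivation:
Drop 1: L rot1 at col 5 lands with bottom-row=0; cleared 0 line(s) (total 0); column heights now [0 0 0 0 0 3 1], max=3
Drop 2: I rot3 at col 4 lands with bottom-row=0; cleared 0 line(s) (total 0); column heights now [0 0 0 0 4 3 1], max=4
Drop 3: S rot2 at col 0 lands with bottom-row=0; cleared 0 line(s) (total 0); column heights now [1 2 2 0 4 3 1], max=4
Drop 4: T rot0 at col 2 lands with bottom-row=4; cleared 0 line(s) (total 0); column heights now [1 2 5 6 5 3 1], max=6
Drop 5: S rot3 at col 4 lands with bottom-row=4; cleared 0 line(s) (total 0); column heights now [1 2 5 6 7 6 1], max=7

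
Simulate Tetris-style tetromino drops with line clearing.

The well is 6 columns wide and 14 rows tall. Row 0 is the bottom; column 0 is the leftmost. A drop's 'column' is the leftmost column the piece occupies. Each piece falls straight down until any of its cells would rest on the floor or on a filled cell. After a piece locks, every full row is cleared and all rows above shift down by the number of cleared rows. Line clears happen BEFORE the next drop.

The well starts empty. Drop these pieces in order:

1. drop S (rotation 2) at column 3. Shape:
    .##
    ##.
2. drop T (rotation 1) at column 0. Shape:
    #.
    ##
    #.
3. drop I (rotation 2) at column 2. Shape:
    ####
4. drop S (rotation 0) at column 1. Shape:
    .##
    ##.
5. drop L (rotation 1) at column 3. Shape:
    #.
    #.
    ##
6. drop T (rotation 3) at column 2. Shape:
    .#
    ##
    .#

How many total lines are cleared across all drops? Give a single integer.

Drop 1: S rot2 at col 3 lands with bottom-row=0; cleared 0 line(s) (total 0); column heights now [0 0 0 1 2 2], max=2
Drop 2: T rot1 at col 0 lands with bottom-row=0; cleared 0 line(s) (total 0); column heights now [3 2 0 1 2 2], max=3
Drop 3: I rot2 at col 2 lands with bottom-row=2; cleared 0 line(s) (total 0); column heights now [3 2 3 3 3 3], max=3
Drop 4: S rot0 at col 1 lands with bottom-row=3; cleared 0 line(s) (total 0); column heights now [3 4 5 5 3 3], max=5
Drop 5: L rot1 at col 3 lands with bottom-row=5; cleared 0 line(s) (total 0); column heights now [3 4 5 8 6 3], max=8
Drop 6: T rot3 at col 2 lands with bottom-row=8; cleared 0 line(s) (total 0); column heights now [3 4 10 11 6 3], max=11

Answer: 0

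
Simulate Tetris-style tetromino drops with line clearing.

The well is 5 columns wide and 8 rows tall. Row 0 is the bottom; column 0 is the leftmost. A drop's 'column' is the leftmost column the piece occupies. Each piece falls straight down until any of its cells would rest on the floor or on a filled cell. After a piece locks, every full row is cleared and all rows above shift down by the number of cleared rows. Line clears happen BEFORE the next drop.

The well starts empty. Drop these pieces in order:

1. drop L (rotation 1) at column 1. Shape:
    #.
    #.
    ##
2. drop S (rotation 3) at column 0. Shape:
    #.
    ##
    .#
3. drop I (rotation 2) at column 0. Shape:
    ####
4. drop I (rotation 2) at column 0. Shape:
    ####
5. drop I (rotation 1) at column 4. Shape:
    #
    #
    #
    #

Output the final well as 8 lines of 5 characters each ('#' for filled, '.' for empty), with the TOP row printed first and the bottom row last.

Drop 1: L rot1 at col 1 lands with bottom-row=0; cleared 0 line(s) (total 0); column heights now [0 3 1 0 0], max=3
Drop 2: S rot3 at col 0 lands with bottom-row=3; cleared 0 line(s) (total 0); column heights now [6 5 1 0 0], max=6
Drop 3: I rot2 at col 0 lands with bottom-row=6; cleared 0 line(s) (total 0); column heights now [7 7 7 7 0], max=7
Drop 4: I rot2 at col 0 lands with bottom-row=7; cleared 0 line(s) (total 0); column heights now [8 8 8 8 0], max=8
Drop 5: I rot1 at col 4 lands with bottom-row=0; cleared 0 line(s) (total 0); column heights now [8 8 8 8 4], max=8

Answer: ####.
####.
#....
##...
.#..#
.#..#
.#..#
.##.#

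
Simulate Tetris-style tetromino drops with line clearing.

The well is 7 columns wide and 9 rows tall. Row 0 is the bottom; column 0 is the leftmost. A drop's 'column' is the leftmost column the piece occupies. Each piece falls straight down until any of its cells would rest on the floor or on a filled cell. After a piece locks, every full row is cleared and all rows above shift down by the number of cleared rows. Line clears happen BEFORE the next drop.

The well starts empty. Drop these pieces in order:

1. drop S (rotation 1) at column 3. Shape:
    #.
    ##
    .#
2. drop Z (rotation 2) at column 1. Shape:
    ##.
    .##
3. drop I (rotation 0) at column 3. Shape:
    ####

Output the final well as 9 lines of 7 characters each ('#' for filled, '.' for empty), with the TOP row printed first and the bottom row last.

Answer: .......
.......
.......
.......
.######
..##...
...#...
...##..
....#..

Derivation:
Drop 1: S rot1 at col 3 lands with bottom-row=0; cleared 0 line(s) (total 0); column heights now [0 0 0 3 2 0 0], max=3
Drop 2: Z rot2 at col 1 lands with bottom-row=3; cleared 0 line(s) (total 0); column heights now [0 5 5 4 2 0 0], max=5
Drop 3: I rot0 at col 3 lands with bottom-row=4; cleared 0 line(s) (total 0); column heights now [0 5 5 5 5 5 5], max=5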